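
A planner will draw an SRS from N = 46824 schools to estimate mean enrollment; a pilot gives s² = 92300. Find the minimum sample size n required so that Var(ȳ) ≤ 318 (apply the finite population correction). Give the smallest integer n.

289

Without fpc, n₀ = s²/D = 92300/318 = 290.2516.
With fpc, (1 − n/N)·s²/n ≤ D requires n ≥ n₀/(1 + n₀/N) = 290.2516/(1 + 290.2516/46824) = 288.4635.
Rounding up, n = 289.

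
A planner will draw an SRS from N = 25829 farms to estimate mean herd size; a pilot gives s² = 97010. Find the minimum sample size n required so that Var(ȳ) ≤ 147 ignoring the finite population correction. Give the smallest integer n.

Without fpc, n₀ = s²/D = 97010/147 = 659.9320.
Rounding up, n = 660.

660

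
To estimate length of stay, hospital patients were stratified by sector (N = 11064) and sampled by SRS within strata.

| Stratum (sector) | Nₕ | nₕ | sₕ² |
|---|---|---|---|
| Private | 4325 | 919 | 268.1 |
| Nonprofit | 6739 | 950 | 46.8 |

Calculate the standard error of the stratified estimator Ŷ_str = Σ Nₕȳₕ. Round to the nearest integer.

Var(Ŷ_str) = Σₕ Nₕ²(1 − fₕ)sₕ²/nₕ.
Private: 4325²·(1 − 919/4325)·268.1/919 = 4.2974621 × 10^6.
Nonprofit: 6739²·(1 − 950/6739)·46.8/950 = 1.9218578 × 10^6.
Sum = 6.2193199 × 10^6.
SE = √(6.2193199 × 10^6) = 2494.

2494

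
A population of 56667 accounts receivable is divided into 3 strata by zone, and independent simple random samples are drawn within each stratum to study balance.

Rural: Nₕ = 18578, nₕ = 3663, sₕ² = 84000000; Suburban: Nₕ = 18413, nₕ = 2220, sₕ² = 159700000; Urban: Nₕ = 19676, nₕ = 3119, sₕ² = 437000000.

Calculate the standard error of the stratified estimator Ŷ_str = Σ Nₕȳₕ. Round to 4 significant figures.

8.570 × 10^6

Var(Ŷ_str) = Σₕ Nₕ²(1 − fₕ)sₕ²/nₕ.
Rural: 18578²·(1 − 3663/18578)·84000000/3663 = 6.3542542 × 10^12.
Suburban: 18413²·(1 − 2220/18413)·159700000/2220 = 2.144884 × 10^13.
Urban: 19676²·(1 − 3119/19676)·437000000/3119 = 4.5644087 × 10^13.
Sum = 7.3447181 × 10^13.
SE = √(7.3447181 × 10^13) = 8.570 × 10^6.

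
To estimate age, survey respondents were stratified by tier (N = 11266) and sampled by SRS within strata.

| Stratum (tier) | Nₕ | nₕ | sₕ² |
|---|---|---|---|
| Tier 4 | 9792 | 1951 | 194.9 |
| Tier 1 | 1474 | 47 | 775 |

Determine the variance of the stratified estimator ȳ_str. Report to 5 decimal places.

Var(ȳ_str) = Σₕ Wₕ²(1 − fₕ)sₕ²/nₕ with Wₕ = Nₕ/N, N = 11266.
Tier 4: Wₕ = 0.86916386; term = 0.86916386²·(1 − 0.19924428)·194.9/1951 = 0.060430743.
Tier 1: Wₕ = 0.13083614; term = 0.13083614²·(1 − 0.03188602)·775/47 = 0.27326613.
Sum = 0.33369687.

0.33370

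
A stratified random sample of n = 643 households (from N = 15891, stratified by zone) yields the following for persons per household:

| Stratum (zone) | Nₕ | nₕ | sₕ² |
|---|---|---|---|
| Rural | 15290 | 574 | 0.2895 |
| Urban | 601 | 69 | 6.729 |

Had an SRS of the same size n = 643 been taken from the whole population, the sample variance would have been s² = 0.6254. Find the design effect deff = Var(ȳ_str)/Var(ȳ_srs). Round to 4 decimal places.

0.6138

Var(ȳ_str) = Σ Wₕ²(1−fₕ)sₕ²/nₕ with Wₕ = Nₕ/15891:
  Rural: (15290/15891)²·(1−574/15290)·0.2895/574 = 4.4939836 × 10^-4
  Urban: (601/15891)²·(1−69/601)·6.729/69 = 1.2347672 × 10^-4
  → Var(ȳ_str) = 5.7287508 × 10^-4.
Var(ȳ_srs) = (1 − 643/15891)·0.6254/643 = 9.3327269 × 10^-4.
deff = (5.7287508 × 10^-4) / (9.3327269 × 10^-4) = 0.6138.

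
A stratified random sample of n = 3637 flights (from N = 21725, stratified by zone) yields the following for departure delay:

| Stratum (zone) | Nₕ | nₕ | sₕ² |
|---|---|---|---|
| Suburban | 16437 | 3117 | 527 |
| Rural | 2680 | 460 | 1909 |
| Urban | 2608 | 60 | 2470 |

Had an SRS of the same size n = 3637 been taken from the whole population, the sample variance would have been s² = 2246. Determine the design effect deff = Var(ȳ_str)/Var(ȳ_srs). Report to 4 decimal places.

1.3816

Var(ȳ_str) = Σ Wₕ²(1−fₕ)sₕ²/nₕ with Wₕ = Nₕ/21725:
  Suburban: (16437/21725)²·(1−3117/16437)·527/3117 = 0.078429785
  Rural: (2680/21725)²·(1−460/2680)·1909/460 = 0.052313803
  Urban: (2608/21725)²·(1−60/2608)·2470/60 = 0.57960636
  → Var(ȳ_str) = 0.71034995.
Var(ȳ_srs) = (1 − 3637/21725)·2246/3637 = 0.51415873.
deff = 0.71034995 / 0.51415873 = 1.3816.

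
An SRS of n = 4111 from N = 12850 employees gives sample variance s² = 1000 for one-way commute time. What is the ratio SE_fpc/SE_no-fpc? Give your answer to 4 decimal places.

f = n/N = 4111/12850 = 0.31992218.
SE_no-fpc = √(s²/n) = 0.49320363; SE_fpc = √((1−f)s²/n) = 0.4067294.
Ratio = √(1−f) = 0.82466831.

0.8247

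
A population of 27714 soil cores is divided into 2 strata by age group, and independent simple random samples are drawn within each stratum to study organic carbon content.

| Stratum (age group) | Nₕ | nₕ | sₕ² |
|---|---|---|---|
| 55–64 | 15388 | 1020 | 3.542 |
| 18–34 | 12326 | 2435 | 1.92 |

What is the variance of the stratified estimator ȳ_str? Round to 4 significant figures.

0.001125

Var(ȳ_str) = Σₕ Wₕ²(1 − fₕ)sₕ²/nₕ with Wₕ = Nₕ/N, N = 27714.
55–64: Wₕ = 0.55524284; term = 0.55524284²·(1 − 0.06628542)·3.542/1020 = 9.9960509 × 10^-4.
18–34: Wₕ = 0.44475716; term = 0.44475716²·(1 − 0.19754989)·1.92/2435 = 1.2516019 × 10^-4.
Sum = 0.0011247653.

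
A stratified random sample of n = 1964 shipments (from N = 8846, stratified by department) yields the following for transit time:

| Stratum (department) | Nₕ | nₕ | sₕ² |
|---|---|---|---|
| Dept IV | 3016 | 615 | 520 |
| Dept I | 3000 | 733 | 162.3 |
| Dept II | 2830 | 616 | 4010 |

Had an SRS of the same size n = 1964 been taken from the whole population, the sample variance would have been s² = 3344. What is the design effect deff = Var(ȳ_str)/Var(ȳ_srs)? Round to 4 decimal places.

Var(ȳ_str) = Σ Wₕ²(1−fₕ)sₕ²/nₕ with Wₕ = Nₕ/8846:
  Dept IV: (3016/8846)²·(1−615/3016)·520/615 = 0.078245227
  Dept I: (3000/8846)²·(1−733/3000)·162.3/733 = 0.019243916
  Dept II: (2830/8846)²·(1−616/2830)·4010/616 = 0.52123533
  → Var(ȳ_str) = 0.61872447.
Var(ȳ_srs) = (1 − 1964/8846)·3344/1964 = 1.3246237.
deff = 0.61872447 / 1.3246237 = 0.4671.

0.4671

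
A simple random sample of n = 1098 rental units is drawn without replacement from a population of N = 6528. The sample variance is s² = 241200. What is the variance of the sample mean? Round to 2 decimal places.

182.72

Under SRS without replacement, Var(ȳ) = (1 − f)·s²/n with f = n/N = 1098/6528 = 0.16819853.
Var(ȳ) = (1 − 0.16819853)·241200/1098 = 0.83180147·219.67213 = 182.7236.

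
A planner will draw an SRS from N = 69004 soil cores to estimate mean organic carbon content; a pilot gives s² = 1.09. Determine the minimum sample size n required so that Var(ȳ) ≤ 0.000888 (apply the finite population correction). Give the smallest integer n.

Without fpc, n₀ = s²/D = 1.09/0.000888 = 1227.4775.
With fpc, (1 − n/N)·s²/n ≤ D requires n ≥ n₀/(1 + n₀/N) = 1227.4775/(1 + 1227.4775/69004) = 1206.0241.
Rounding up, n = 1207.

1207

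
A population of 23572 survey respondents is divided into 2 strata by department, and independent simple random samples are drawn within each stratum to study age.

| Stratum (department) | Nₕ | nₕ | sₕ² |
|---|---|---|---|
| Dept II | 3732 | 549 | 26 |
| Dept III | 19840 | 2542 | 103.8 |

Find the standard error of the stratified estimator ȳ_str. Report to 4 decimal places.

0.1620

Var(ȳ_str) = Σₕ Wₕ²(1 − fₕ)sₕ²/nₕ with Wₕ = Nₕ/N, N = 23572.
Dept II: Wₕ = 0.15832343; term = 0.15832343²·(1 − 0.14710611)·26/549 = 0.0010124799.
Dept III: Wₕ = 0.84167657; term = 0.84167657²·(1 − 0.12812500)·103.8/2542 = 0.025221244.
Sum = 0.026233724.
SE = √(0.026233724) = 0.1620.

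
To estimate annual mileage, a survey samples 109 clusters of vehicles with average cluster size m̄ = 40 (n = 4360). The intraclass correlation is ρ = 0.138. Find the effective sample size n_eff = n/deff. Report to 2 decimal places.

deff = 1 + (40 − 1)·0.138 = 1 + 5.382 = 6.382.
n_eff = 4360 / 6.382 = 683.17.

683.17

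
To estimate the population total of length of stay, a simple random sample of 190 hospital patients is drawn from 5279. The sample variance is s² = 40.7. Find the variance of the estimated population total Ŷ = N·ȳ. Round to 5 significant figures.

Var(Ŷ) = N²·Var(ȳ) = N²·(1 − n/N)·s²/n.
f = 190/5279 = 0.03599167; Var(ȳ) = 0.96400833·40.7/190 = 0.20650073.
Var(Ŷ) = 5279² · 0.20650073 = 5.7547295 × 10^6.

5.7547 × 10^6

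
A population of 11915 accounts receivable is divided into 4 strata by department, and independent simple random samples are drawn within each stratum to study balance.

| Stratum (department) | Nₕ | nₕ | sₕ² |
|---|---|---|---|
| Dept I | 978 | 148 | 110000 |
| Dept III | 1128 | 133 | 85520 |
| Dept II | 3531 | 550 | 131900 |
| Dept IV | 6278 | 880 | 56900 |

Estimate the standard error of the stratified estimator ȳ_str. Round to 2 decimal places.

6.52

Var(ȳ_str) = Σₕ Wₕ²(1 − fₕ)sₕ²/nₕ with Wₕ = Nₕ/N, N = 11915.
Dept I: Wₕ = 0.08208141; term = 0.08208141²·(1 − 0.15132924)·110000/148 = 4.2497152.
Dept III: Wₕ = 0.09467058; term = 0.09467058²·(1 − 0.11790780)·85520/133 = 5.0834685.
Dept II: Wₕ = 0.29634914; term = 0.29634914²·(1 − 0.15576324)·131900/550 = 17.780899.
Dept IV: Wₕ = 0.52689887; term = 0.52689887²·(1 − 0.14017203)·56900/880 = 15.434611.
Sum = 42.548694.
SE = √(42.548694) = 6.52.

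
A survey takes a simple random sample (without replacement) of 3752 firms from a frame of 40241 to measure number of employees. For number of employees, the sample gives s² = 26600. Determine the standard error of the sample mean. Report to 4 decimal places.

Under SRS without replacement, Var(ȳ) = (1 − f)·s²/n with f = n/N = 3752/40241 = 0.09323824.
Var(ȳ) = (1 − 0.09323824)·26600/3752 = 0.90676176·7.0895522 = 6.4285349.
SE(ȳ) = √(6.4285349) = 2.5355.

2.5355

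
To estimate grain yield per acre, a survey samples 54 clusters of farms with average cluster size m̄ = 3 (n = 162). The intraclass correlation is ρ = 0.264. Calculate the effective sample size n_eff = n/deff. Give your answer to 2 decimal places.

deff = 1 + (3 − 1)·0.264 = 1 + 0.528 = 1.528.
n_eff = 162 / 1.528 = 106.02.

106.02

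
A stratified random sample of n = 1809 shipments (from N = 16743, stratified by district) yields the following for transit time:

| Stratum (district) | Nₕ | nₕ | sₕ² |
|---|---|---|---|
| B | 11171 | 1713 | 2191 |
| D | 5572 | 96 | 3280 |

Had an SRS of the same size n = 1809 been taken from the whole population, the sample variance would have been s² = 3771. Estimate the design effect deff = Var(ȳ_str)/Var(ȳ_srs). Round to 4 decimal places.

Var(ȳ_str) = Σ Wₕ²(1−fₕ)sₕ²/nₕ with Wₕ = Nₕ/16743:
  B: (11171/16743)²·(1−1713/11171)·2191/1713 = 0.48206968
  D: (5572/16743)²·(1−96/5572)·3280/96 = 3.7188666
  → Var(ȳ_str) = 4.2009363.
Var(ȳ_srs) = (1 − 1809/16743)·3771/1809 = 1.8593487.
deff = 4.2009363 / 1.8593487 = 2.2594.

2.2594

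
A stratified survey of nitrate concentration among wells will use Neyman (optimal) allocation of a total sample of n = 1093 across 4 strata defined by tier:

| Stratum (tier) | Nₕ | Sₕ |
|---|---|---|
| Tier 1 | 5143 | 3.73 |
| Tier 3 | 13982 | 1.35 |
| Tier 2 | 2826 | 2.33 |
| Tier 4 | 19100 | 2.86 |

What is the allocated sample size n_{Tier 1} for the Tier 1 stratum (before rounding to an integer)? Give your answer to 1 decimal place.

211.2

Neyman allocation: nₕ = n·NₕSₕ / Σⱼ NⱼSⱼ.
Σ NⱼSⱼ = 5143·3.73 + 13982·1.35 + 2826·2.33 + 19100·2.86 = 99269.67.
n_{Tier 1} = 1093·5143·3.73 / 99269.67 = 211.2.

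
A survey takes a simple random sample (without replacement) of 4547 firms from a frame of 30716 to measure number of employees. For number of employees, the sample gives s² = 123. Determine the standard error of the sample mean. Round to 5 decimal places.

0.15181

Under SRS without replacement, Var(ȳ) = (1 − f)·s²/n with f = n/N = 4547/30716 = 0.14803360.
Var(ȳ) = (1 − 0.14803360)·123/4547 = 0.85196640·0.027050803 = 0.023046375.
SE(ȳ) = √(0.023046375) = 0.15181.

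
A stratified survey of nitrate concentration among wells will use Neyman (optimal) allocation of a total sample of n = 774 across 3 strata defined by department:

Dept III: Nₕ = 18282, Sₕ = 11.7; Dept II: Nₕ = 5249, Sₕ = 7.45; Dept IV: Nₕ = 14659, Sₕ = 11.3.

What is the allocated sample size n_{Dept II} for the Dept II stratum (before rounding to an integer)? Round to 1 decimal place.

Neyman allocation: nₕ = n·NₕSₕ / Σⱼ NⱼSⱼ.
Σ NⱼSⱼ = 18282·11.7 + 5249·7.45 + 14659·11.3 = 418651.15.
n_{Dept II} = 774·5249·7.45 / 418651.15 = 72.3.

72.3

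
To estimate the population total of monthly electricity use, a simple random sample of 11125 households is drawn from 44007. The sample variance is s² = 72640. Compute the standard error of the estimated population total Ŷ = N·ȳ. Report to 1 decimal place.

Var(Ŷ) = N²·Var(ȳ) = N²·(1 − n/N)·s²/n.
f = 11125/44007 = 0.25280069; Var(ȳ) = 0.74719931·72640/11125 = 4.8787917.
Var(Ŷ) = 44007² · 4.8787917 = 9.4483463 × 10^9.
SE(Ŷ) = √(9.4483463 × 10^9) = 97202.6.

97202.6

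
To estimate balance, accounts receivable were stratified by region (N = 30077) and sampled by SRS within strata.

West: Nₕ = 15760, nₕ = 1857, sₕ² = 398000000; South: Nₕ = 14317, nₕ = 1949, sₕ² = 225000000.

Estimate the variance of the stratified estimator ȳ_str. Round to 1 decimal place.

Var(ȳ_str) = Σₕ Wₕ²(1 − fₕ)sₕ²/nₕ with Wₕ = Nₕ/N, N = 30077.
West: Wₕ = 0.52398843; term = 0.52398843²·(1 − 0.11782995)·398000000/1857 = 51911.894.
South: Wₕ = 0.47601157; term = 0.47601157²·(1 − 0.13613187)·225000000/1949 = 22597.123.
Sum = 74509.017.

74509.0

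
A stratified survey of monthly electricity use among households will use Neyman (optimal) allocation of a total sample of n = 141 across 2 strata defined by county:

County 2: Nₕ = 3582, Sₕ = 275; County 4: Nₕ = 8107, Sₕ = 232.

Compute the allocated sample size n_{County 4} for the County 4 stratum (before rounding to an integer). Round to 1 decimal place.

92.5

Neyman allocation: nₕ = n·NₕSₕ / Σⱼ NⱼSⱼ.
Σ NⱼSⱼ = 3582·275 + 8107·232 = 2.865874 × 10^6.
n_{County 4} = 141·8107·232 / (2.865874 × 10^6) = 92.5.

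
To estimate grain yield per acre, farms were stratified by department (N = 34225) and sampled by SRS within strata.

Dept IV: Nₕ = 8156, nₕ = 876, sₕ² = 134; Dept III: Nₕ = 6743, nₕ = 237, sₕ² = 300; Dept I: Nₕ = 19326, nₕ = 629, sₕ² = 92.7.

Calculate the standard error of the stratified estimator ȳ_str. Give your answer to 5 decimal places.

0.31721

Var(ȳ_str) = Σₕ Wₕ²(1 − fₕ)sₕ²/nₕ with Wₕ = Nₕ/N, N = 34225.
Dept IV: Wₕ = 0.23830533; term = 0.23830533²·(1 − 0.10740559)·134/876 = 0.0077539389.
Dept III: Wₕ = 0.19701972; term = 0.19701972²·(1 − 0.03514756)·300/237 = 0.047408172.
Dept I: Wₕ = 0.56467495; term = 0.56467495²·(1 − 0.03254683)·92.7/629 = 0.045462789.
Sum = 0.1006249.
SE = √(0.1006249) = 0.31721.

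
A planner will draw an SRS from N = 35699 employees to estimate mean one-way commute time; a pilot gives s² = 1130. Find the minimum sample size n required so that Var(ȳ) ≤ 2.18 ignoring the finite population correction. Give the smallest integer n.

Without fpc, n₀ = s²/D = 1130/2.18 = 518.3486.
Rounding up, n = 519.

519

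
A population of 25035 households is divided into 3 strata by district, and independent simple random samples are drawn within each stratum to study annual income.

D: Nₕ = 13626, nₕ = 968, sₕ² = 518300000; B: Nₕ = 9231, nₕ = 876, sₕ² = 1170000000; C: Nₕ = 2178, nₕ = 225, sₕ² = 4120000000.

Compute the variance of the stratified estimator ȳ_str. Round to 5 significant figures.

435980

Var(ȳ_str) = Σₕ Wₕ²(1 − fₕ)sₕ²/nₕ with Wₕ = Nₕ/N, N = 25035.
D: Wₕ = 0.54427801; term = 0.54427801²·(1 − 0.07104066)·518300000/968 = 147347.96.
B: Wₕ = 0.36872379; term = 0.36872379²·(1 − 0.09489763)·1170000000/876 = 164354.56.
C: Wₕ = 0.08699820; term = 0.08699820²·(1 − 0.10330579)·4120000000/225 = 124273.81.
Sum = 435976.33.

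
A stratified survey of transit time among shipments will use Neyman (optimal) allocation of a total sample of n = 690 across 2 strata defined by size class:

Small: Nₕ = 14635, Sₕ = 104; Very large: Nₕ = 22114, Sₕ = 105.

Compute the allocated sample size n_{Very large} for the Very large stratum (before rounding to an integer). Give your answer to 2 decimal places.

416.79

Neyman allocation: nₕ = n·NₕSₕ / Σⱼ NⱼSⱼ.
Σ NⱼSⱼ = 14635·104 + 22114·105 = 3.84401 × 10^6.
n_{Very large} = 690·22114·105 / (3.84401 × 10^6) = 416.79.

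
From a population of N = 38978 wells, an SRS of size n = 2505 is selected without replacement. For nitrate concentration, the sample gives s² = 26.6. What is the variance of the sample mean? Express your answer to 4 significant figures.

0.009936

Under SRS without replacement, Var(ȳ) = (1 − f)·s²/n with f = n/N = 2505/38978 = 0.06426702.
Var(ȳ) = (1 − 0.06426702)·26.6/2505 = 0.93573298·0.010618762 = 0.0099363262.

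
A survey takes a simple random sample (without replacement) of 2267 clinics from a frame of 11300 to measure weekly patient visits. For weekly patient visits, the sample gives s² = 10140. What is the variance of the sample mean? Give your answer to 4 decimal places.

Under SRS without replacement, Var(ȳ) = (1 − f)·s²/n with f = n/N = 2267/11300 = 0.20061947.
Var(ȳ) = (1 − 0.20061947)·10140/2267 = 0.79938053·4.4728716 = 3.5755265.

3.5755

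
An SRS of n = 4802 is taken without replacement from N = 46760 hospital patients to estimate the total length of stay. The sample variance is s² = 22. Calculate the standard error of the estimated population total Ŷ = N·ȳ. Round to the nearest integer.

2998

Var(Ŷ) = N²·Var(ȳ) = N²·(1 − n/N)·s²/n.
f = 4802/46760 = 0.10269461; Var(ȳ) = 0.89730539·22/4802 = 0.0041109368.
Var(Ŷ) = 46760² · 0.0041109368 = 8.9885534 × 10^6.
SE(Ŷ) = √(8.9885534 × 10^6) = 2998.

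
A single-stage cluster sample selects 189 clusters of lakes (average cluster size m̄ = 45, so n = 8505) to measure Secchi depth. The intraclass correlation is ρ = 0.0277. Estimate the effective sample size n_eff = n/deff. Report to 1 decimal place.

deff = 1 + (45 − 1)·0.0277 = 1 + 1.2188 = 2.2188.
n_eff = 8505 / 2.2188 = 3833.2.

3833.2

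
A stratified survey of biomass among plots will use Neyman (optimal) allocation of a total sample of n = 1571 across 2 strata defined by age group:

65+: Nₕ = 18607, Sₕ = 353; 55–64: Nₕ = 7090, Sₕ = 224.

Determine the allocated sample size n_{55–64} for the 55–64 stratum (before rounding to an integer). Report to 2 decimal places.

305.89

Neyman allocation: nₕ = n·NₕSₕ / Σⱼ NⱼSⱼ.
Σ NⱼSⱼ = 18607·353 + 7090·224 = 8.156431 × 10^6.
n_{55–64} = 1571·7090·224 / (8.156431 × 10^6) = 305.89.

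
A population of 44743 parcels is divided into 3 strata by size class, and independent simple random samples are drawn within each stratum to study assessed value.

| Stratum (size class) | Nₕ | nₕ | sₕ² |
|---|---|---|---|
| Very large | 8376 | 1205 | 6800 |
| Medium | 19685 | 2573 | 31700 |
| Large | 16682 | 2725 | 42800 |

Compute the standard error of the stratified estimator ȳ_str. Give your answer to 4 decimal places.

Var(ȳ_str) = Σₕ Wₕ²(1 − fₕ)sₕ²/nₕ with Wₕ = Nₕ/N, N = 44743.
Very large: Wₕ = 0.18720247; term = 0.18720247²·(1 − 0.14386342)·6800/1205 = 0.16931212.
Medium: Wₕ = 0.43995709; term = 0.43995709²·(1 − 0.13070866)·31700/2573 = 2.0730294.
Large: Wₕ = 0.37284044; term = 0.37284044²·(1 − 0.16334972)·42800/2725 = 1.8267001.
Sum = 4.0690416.
SE = √(4.0690416) = 2.0172.

2.0172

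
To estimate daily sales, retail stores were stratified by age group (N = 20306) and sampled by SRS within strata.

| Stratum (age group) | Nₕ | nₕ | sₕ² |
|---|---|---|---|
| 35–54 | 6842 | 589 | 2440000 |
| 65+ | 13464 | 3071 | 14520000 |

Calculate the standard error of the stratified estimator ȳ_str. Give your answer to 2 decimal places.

45.10

Var(ȳ_str) = Σₕ Wₕ²(1 − fₕ)sₕ²/nₕ with Wₕ = Nₕ/N, N = 20306.
35–54: Wₕ = 0.33694475; term = 0.33694475²·(1 − 0.08608594)·2440000/589 = 429.83054.
65+: Wₕ = 0.66305525; term = 0.66305525²·(1 − 0.22808972)·14520000/3071 = 1604.5493.
Sum = 2034.3798.
SE = √(2034.3798) = 45.10.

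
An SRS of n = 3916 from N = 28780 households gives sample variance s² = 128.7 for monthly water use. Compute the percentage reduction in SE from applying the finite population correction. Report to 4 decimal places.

7.0520

f = n/N = 3916/28780 = 0.13606671.
SE_no-fpc = √(s²/n) = 0.18128753; SE_fpc = √((1−f)s²/n) = 0.16850315.
Ratio = √(1−f) = 0.92948012. Reduction = 100·(1 − 0.92948012) = 7.0520%.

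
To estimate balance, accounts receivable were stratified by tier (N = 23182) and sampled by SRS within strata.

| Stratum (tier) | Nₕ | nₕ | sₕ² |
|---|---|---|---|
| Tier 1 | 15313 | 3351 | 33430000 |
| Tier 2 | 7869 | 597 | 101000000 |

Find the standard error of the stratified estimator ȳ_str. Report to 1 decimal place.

146.3

Var(ȳ_str) = Σₕ Wₕ²(1 − fₕ)sₕ²/nₕ with Wₕ = Nₕ/N, N = 23182.
Tier 1: Wₕ = 0.66055560; term = 0.66055560²·(1 − 0.21883367)·33430000/3351 = 3400.3547.
Tier 2: Wₕ = 0.33944440; term = 0.33944440²·(1 − 0.07586733)·101000000/597 = 18014.352.
Sum = 21414.707.
SE = √(21414.707) = 146.3.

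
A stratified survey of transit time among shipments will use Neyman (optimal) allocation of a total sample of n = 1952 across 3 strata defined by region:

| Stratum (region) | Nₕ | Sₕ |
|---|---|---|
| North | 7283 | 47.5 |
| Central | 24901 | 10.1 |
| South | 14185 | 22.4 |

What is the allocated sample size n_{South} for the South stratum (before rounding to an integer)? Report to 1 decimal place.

Neyman allocation: nₕ = n·NₕSₕ / Σⱼ NⱼSⱼ.
Σ NⱼSⱼ = 7283·47.5 + 24901·10.1 + 14185·22.4 = 915186.6.
n_{South} = 1952·14185·22.4 / 915186.6 = 677.7.

677.7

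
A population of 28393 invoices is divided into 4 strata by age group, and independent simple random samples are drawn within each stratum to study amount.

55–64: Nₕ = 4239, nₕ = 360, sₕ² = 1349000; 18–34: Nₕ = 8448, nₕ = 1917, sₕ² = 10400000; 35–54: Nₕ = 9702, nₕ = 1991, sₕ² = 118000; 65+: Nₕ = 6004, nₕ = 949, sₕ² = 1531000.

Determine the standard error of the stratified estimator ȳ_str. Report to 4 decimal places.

22.6708

Var(ȳ_str) = Σₕ Wₕ²(1 − fₕ)sₕ²/nₕ with Wₕ = Nₕ/N, N = 28393.
55–64: Wₕ = 0.14929736; term = 0.14929736²·(1 − 0.08492569)·1349000/360 = 76.431095.
18–34: Wₕ = 0.29753813; term = 0.29753813²·(1 − 0.22691761)·10400000/1917 = 371.29769.
35–54: Wₕ = 0.34170394; term = 0.34170394²·(1 − 0.20521542)·118000/1991 = 5.4999679.
65+: Wₕ = 0.21146057; term = 0.21146057²·(1 − 0.15806129)·1531000/949 = 60.73629.
Sum = 513.96504.
SE = √(513.96504) = 22.6708.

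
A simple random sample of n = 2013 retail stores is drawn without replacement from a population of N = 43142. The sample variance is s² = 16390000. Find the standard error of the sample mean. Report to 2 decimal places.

Under SRS without replacement, Var(ȳ) = (1 − f)·s²/n with f = n/N = 2013/43142 = 0.04665987.
Var(ȳ) = (1 − 0.04665987)·16390000/2013 = 0.95334013·8142.0765 = 7762.1683.
SE(ȳ) = √(7762.1683) = 88.10.

88.10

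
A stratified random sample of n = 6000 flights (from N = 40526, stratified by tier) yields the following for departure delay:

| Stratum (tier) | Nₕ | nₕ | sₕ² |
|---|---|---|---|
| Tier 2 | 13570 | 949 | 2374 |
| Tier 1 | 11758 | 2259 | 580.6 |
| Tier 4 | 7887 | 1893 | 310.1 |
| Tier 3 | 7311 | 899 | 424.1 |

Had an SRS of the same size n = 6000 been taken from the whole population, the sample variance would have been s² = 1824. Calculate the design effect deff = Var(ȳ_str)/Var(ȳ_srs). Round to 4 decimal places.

Var(ȳ_str) = Σ Wₕ²(1−fₕ)sₕ²/nₕ with Wₕ = Nₕ/40526:
  Tier 2: (13570/40526)²·(1−949/13570)·2374/949 = 0.2608679
  Tier 1: (11758/40526)²·(1−2259/11758)·580.6/2259 = 0.01747852
  Tier 4: (7887/40526)²·(1−1893/7887)·310.1/1893 = 0.0047153317
  Tier 3: (7311/40526)²·(1−899/7311)·424.1/899 = 0.013465156
  → Var(ȳ_str) = 0.29652691.
Var(ȳ_srs) = (1 − 6000/40526)·1824/6000 = 0.25899186.
deff = 0.29652691 / 0.25899186 = 1.1449.

1.1449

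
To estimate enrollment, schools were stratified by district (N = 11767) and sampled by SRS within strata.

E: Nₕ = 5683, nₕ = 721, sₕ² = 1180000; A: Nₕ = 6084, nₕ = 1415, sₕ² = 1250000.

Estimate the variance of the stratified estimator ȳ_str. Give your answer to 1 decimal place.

514.5

Var(ȳ_str) = Σₕ Wₕ²(1 − fₕ)sₕ²/nₕ with Wₕ = Nₕ/N, N = 11767.
E: Wₕ = 0.48296082; term = 0.48296082²·(1 − 0.12686961)·1180000/721 = 333.311.
A: Wₕ = 0.51703918; term = 0.51703918²·(1 − 0.23257725)·1250000/1415 = 181.23211.
Sum = 514.54311.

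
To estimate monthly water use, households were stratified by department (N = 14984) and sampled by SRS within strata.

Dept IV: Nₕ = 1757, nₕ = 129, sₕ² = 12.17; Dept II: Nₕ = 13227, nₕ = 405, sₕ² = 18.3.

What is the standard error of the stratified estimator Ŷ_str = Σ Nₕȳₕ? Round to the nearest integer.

Var(Ŷ_str) = Σₕ Nₕ²(1 − fₕ)sₕ²/nₕ.
Dept IV: 1757²·(1 − 129/1757)·12.17/129 = 269852.86.
Dept II: 13227²·(1 − 405/13227)·18.3/405 = 7.6632535 × 10^6.
Sum = 7.9331064 × 10^6.
SE = √(7.9331064 × 10^6) = 2817.

2817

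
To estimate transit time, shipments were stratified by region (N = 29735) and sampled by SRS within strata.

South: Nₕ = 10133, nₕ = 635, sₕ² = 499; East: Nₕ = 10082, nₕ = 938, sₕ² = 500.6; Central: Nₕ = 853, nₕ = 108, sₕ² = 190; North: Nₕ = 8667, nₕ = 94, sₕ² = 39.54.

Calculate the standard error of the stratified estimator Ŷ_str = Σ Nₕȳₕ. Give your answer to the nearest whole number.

Var(Ŷ_str) = Σₕ Nₕ²(1 − fₕ)sₕ²/nₕ.
South: 10133²·(1 − 635/10133)·499/635 = 7.563051 × 10^7.
East: 10082²·(1 − 938/10082)·500.6/938 = 4.9200659 × 10^7.
Central: 853²·(1 − 108/853)·190/108 = 1.1179829 × 10^6.
North: 8667²·(1 − 94/8667)·39.54/94 = 3.1254347 × 10^7.
Sum = 1.572035 × 10^8.
SE = √(1.572035 × 10^8) = 12538.

12538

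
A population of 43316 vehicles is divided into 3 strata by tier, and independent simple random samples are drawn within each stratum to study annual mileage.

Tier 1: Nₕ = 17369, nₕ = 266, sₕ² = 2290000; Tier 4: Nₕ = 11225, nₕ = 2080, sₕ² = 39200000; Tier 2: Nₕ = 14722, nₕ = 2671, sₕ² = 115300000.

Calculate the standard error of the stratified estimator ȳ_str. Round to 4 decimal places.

80.4729

Var(ȳ_str) = Σₕ Wₕ²(1 − fₕ)sₕ²/nₕ with Wₕ = Nₕ/N, N = 43316.
Tier 1: Wₕ = 0.40098347; term = 0.40098347²·(1 − 0.01531464)·2290000/266 = 1363.0264.
Tier 4: Wₕ = 0.25914212; term = 0.25914212²·(1 − 0.18530067)·39200000/2080 = 1031.0889.
Tier 2: Wₕ = 0.33987441; term = 0.33987441²·(1 − 0.18142915)·115300000/2671 = 4081.7709.
Sum = 6475.8862.
SE = √(6475.8862) = 80.4729.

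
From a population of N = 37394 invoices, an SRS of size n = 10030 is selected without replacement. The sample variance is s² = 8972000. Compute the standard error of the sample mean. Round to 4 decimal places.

Under SRS without replacement, Var(ȳ) = (1 − f)·s²/n with f = n/N = 10030/37394 = 0.26822485.
Var(ȳ) = (1 − 0.26822485)·8972000/10030 = 0.73177515·894.51645 = 654.58491.
SE(ȳ) = √(654.58491) = 25.5849.

25.5849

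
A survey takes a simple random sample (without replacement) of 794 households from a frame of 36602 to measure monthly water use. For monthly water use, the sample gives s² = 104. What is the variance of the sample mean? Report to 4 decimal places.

0.1281

Under SRS without replacement, Var(ȳ) = (1 − f)·s²/n with f = n/N = 794/36602 = 0.02169280.
Var(ȳ) = (1 − 0.02169280)·104/794 = 0.97830720·0.13098237 = 0.12814099.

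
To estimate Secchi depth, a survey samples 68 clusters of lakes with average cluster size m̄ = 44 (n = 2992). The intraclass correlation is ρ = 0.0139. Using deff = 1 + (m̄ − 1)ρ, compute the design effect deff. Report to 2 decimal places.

1.60

deff = 1 + (44 − 1)·0.0139 = 1 + 0.5977 = 1.5977.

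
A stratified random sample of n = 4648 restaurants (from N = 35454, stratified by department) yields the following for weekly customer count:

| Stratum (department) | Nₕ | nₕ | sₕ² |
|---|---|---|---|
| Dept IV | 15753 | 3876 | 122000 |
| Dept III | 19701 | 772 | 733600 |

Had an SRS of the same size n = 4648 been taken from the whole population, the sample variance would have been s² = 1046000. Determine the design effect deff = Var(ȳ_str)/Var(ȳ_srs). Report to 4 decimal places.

1.4657

Var(ȳ_str) = Σ Wₕ²(1−fₕ)sₕ²/nₕ with Wₕ = Nₕ/35454:
  Dept IV: (15753/35454)²·(1−3876/15753)·122000/3876 = 4.6850649
  Dept III: (19701/35454)²·(1−772/19701)·733600/772 = 281.92104
  → Var(ȳ_str) = 286.6061.
Var(ȳ_srs) = (1 − 4648/35454)·1046000/4648 = 195.54001.
deff = 286.6061 / 195.54001 = 1.4657.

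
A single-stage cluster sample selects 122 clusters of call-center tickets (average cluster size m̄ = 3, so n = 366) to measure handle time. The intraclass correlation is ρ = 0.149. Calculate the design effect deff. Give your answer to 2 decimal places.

deff = 1 + (3 − 1)·0.149 = 1 + 0.298 = 1.298.

1.30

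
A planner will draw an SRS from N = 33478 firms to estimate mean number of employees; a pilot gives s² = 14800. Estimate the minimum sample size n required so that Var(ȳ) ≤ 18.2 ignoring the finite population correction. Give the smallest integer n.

Without fpc, n₀ = s²/D = 14800/18.2 = 813.1868.
Rounding up, n = 814.

814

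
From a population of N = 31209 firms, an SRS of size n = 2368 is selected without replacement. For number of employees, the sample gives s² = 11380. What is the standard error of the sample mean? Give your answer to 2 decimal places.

Under SRS without replacement, Var(ȳ) = (1 − f)·s²/n with f = n/N = 2368/31209 = 0.07587555.
Var(ȳ) = (1 − 0.07587555)·11380/2368 = 0.92412445·4.8057432 = 4.4411048.
SE(ȳ) = √(4.4411048) = 2.11.

2.11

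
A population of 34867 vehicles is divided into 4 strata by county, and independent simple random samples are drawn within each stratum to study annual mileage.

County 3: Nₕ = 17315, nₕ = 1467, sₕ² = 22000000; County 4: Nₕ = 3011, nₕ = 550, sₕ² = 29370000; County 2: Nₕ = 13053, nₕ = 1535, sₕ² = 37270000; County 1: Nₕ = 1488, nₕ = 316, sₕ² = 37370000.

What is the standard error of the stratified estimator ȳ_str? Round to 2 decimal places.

82.96

Var(ȳ_str) = Σₕ Wₕ²(1 − fₕ)sₕ²/nₕ with Wₕ = Nₕ/N, N = 34867.
County 3: Wₕ = 0.49660137; term = 0.49660137²·(1 − 0.08472423)·22000000/1467 = 3385.0132.
County 4: Wₕ = 0.08635673; term = 0.08635673²·(1 − 0.18266357)·29370000/550 = 325.48761.
County 2: Wₕ = 0.37436545; term = 0.37436545²·(1 − 0.11759749)·37270000/1535 = 3002.6815.
County 1: Wₕ = 0.04267646; term = 0.04267646²·(1 − 0.21236559)·37370000/316 = 169.64357.
Sum = 6882.8259.
SE = √(6882.8259) = 82.96.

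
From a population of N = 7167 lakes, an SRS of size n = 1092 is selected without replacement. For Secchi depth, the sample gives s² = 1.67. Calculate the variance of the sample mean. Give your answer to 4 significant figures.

0.001296

Under SRS without replacement, Var(ȳ) = (1 − f)·s²/n with f = n/N = 1092/7167 = 0.15236501.
Var(ȳ) = (1 − 0.15236501)·1.67/1092 = 0.84763499·0.001529304 = 0.0012962916.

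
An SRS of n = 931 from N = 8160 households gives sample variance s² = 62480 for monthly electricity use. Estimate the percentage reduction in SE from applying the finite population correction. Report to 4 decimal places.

f = n/N = 931/8160 = 0.11409314.
SE_no-fpc = √(s²/n) = 8.192108; SE_fpc = √((1−f)s²/n) = 7.7106271.
Ratio = √(1−f) = 0.94122625. Reduction = 100·(1 − 0.94122625) = 5.8774%.

5.8774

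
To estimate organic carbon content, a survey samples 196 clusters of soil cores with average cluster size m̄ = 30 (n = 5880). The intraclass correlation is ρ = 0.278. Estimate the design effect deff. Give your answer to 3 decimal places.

deff = 1 + (30 − 1)·0.278 = 1 + 8.062 = 9.062.

9.062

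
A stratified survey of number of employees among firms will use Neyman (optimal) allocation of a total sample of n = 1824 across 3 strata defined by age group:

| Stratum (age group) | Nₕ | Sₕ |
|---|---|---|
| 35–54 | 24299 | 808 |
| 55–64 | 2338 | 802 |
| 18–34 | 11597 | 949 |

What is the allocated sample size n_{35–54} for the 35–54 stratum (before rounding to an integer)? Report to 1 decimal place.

Neyman allocation: nₕ = n·NₕSₕ / Σⱼ NⱼSⱼ.
Σ NⱼSⱼ = 24299·808 + 2338·802 + 11597·949 = 3.2514221 × 10^7.
n_{35–54} = 1824·24299·808 / (3.2514221 × 10^7) = 1101.4.

1101.4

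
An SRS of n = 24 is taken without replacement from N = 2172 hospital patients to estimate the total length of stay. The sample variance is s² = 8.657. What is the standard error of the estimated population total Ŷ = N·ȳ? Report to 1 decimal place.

1297.3

Var(Ŷ) = N²·Var(ȳ) = N²·(1 − n/N)·s²/n.
f = 24/2172 = 0.01104972; Var(ȳ) = 0.98895028·8.657/24 = 0.35672261.
Var(Ŷ) = 2172² · 0.35672261 = 1.6828689 × 10^6.
SE(Ŷ) = √(1.6828689 × 10^6) = 1297.3.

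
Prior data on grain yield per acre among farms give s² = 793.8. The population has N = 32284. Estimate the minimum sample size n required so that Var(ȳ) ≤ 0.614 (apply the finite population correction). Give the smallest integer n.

Without fpc, n₀ = s²/D = 793.8/0.614 = 1292.8339.
With fpc, (1 − n/N)·s²/n ≤ D requires n ≥ n₀/(1 + n₀/N) = 1292.8339/(1 + 1292.8339/32284) = 1243.0550.
Rounding up, n = 1244.

1244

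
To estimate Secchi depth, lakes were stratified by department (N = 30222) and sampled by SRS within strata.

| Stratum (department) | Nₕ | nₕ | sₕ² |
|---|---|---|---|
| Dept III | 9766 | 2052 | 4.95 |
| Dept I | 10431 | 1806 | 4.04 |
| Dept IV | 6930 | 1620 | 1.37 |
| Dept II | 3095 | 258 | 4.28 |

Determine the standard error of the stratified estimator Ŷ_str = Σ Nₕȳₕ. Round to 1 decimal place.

Var(Ŷ_str) = Σₕ Nₕ²(1 − fₕ)sₕ²/nₕ.
Dept III: 9766²·(1 − 2052/9766)·4.95/2052 = 181728.98.
Dept I: 10431²·(1 − 1806/10431)·4.04/1806 = 201255.92.
Dept IV: 6930²·(1 − 1620/6930)·1.37/1620 = 31119.55.
Dept II: 3095²·(1 − 258/3095)·4.28/258 = 145661.26.
Sum = 559765.71.
SE = √(559765.71) = 748.2.

748.2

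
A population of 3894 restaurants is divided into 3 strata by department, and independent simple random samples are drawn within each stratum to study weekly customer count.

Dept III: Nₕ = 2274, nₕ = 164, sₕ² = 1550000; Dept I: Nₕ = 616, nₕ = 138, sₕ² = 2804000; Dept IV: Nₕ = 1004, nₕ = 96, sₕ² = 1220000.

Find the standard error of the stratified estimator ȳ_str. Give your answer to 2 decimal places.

Var(ȳ_str) = Σₕ Wₕ²(1 − fₕ)sₕ²/nₕ with Wₕ = Nₕ/N, N = 3894.
Dept III: Wₕ = 0.58397535; term = 0.58397535²·(1 − 0.07211961)·1550000/164 = 2990.6726.
Dept I: Wₕ = 0.15819209; term = 0.15819209²·(1 − 0.22402597)·2804000/138 = 394.56235.
Dept IV: Wₕ = 0.25783256; term = 0.25783256²·(1 − 0.09561753)·1220000/96 = 764.0403.
Sum = 4149.2753.
SE = √(4149.2753) = 64.41.

64.41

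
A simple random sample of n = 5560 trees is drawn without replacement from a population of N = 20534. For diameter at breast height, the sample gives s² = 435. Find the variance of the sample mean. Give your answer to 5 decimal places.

Under SRS without replacement, Var(ȳ) = (1 − f)·s²/n with f = n/N = 5560/20534 = 0.27077043.
Var(ȳ) = (1 − 0.27077043)·435/5560 = 0.72922957·0.07823741 = 0.057053033.

0.05705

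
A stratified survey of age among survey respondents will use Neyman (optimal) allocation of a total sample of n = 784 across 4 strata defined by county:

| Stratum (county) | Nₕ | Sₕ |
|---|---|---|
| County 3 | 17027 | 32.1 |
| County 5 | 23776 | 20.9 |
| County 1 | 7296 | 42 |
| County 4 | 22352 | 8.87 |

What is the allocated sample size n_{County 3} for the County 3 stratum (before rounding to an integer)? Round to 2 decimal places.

Neyman allocation: nₕ = n·NₕSₕ / Σⱼ NⱼSⱼ.
Σ NⱼSⱼ = 17027·32.1 + 23776·20.9 + 7296·42 + 22352·8.87 = 1.5481793 × 10^6.
n_{County 3} = 784·17027·32.1 / (1.5481793 × 10^6) = 276.78.

276.78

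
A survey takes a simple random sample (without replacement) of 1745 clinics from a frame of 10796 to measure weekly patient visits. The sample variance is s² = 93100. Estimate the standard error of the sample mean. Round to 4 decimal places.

Under SRS without replacement, Var(ȳ) = (1 − f)·s²/n with f = n/N = 1745/10796 = 0.16163394.
Var(ȳ) = (1 − 0.16163394)·93100/1745 = 0.83836606·53.352436 = 44.728871.
SE(ȳ) = √(44.728871) = 6.6880.

6.6880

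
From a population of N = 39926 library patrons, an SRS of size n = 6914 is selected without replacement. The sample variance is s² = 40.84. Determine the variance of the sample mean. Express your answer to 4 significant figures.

0.004884

Under SRS without replacement, Var(ȳ) = (1 − f)·s²/n with f = n/N = 6914/39926 = 0.17317037.
Var(ȳ) = (1 − 0.17317037)·40.84/6914 = 0.82682963·0.0059068557 = 0.0048839633.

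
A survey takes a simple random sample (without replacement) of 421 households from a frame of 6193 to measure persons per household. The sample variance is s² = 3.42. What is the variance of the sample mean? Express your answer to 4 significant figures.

0.007571

Under SRS without replacement, Var(ȳ) = (1 − f)·s²/n with f = n/N = 421/6193 = 0.06797998.
Var(ȳ) = (1 − 0.06797998)·3.42/421 = 0.93202002·0.0081235154 = 0.007571279.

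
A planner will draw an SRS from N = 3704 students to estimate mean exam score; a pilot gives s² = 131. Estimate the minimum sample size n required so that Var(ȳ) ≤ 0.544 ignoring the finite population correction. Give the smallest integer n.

241

Without fpc, n₀ = s²/D = 131/0.544 = 240.8088.
Rounding up, n = 241.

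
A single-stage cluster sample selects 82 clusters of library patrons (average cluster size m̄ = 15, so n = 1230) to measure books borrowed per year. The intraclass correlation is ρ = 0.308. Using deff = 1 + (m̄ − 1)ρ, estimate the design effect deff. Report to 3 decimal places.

deff = 1 + (15 − 1)·0.308 = 1 + 4.312 = 5.312.

5.312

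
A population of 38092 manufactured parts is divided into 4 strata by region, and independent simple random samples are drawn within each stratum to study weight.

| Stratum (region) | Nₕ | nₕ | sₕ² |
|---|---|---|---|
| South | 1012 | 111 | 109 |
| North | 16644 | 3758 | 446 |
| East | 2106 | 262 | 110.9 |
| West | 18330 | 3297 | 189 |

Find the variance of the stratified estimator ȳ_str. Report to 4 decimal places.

Var(ȳ_str) = Σₕ Wₕ²(1 − fₕ)sₕ²/nₕ with Wₕ = Nₕ/N, N = 38092.
South: Wₕ = 0.02656726; term = 0.02656726²·(1 − 0.10968379)·109/111 = 6.1707972 × 10^-4.
North: Wₕ = 0.43694214; term = 0.43694214²·(1 − 0.22578707)·446/3758 = 0.017542293.
East: Wₕ = 0.05528720; term = 0.05528720²·(1 − 0.12440646)·110.9/262 = 0.001132875.
West: Wₕ = 0.48120340; term = 0.48120340²·(1 − 0.17986907)·189/3297 = 0.010886378.
Sum = 0.030178626.

0.0302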